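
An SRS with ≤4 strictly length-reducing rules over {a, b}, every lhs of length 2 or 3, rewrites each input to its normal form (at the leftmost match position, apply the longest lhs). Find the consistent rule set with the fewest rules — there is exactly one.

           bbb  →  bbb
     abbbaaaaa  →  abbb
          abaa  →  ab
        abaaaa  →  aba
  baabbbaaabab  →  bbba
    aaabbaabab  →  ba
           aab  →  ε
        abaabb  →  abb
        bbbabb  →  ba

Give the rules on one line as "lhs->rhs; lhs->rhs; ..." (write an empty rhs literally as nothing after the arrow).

aa->; aaa->; aab->; bab->a

  | bbb
  | abbbaaaaa => abbbaa => abbb
  | abaa => ab
  | abaaaa => aba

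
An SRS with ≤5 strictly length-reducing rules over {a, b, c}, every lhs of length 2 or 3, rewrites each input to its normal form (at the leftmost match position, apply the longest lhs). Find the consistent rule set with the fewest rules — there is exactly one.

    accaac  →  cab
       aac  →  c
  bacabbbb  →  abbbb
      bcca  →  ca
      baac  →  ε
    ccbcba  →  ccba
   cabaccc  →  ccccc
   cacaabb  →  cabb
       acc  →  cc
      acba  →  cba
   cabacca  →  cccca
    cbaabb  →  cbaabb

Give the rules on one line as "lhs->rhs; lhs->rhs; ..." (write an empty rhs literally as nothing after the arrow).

aba->c; ac->c; bc->; cac->ab

  | accaac => ccaac => ccac => cab
  | aac => ac => c
  | bacabbbb => bcabbbb => abbbb
  | bcca => ca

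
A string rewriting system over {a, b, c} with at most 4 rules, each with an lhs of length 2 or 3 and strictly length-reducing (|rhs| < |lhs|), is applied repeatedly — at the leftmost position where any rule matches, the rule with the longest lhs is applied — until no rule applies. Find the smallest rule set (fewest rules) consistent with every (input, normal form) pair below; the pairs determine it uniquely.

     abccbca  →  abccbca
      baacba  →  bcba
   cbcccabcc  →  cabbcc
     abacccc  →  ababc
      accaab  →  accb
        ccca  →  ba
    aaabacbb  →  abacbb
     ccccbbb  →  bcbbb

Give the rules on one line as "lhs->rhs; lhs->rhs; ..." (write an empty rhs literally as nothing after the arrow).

aa->; bba->ab; ccc->b

  | abccbca
  | baacba => bcba
  | cbcccabcc => cbbabcc => cabbcc
  | abacccc => ababc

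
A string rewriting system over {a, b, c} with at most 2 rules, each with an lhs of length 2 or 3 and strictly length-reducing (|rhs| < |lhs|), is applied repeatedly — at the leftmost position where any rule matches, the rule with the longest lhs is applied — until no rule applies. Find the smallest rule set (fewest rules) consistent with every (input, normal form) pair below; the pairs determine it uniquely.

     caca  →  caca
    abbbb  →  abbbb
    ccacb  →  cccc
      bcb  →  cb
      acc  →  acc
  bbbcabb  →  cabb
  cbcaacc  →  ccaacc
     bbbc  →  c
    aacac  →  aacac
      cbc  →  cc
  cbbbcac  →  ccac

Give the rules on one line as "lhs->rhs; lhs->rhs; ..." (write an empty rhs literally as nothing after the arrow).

  | caca
  | abbbb
  | ccacb => cccc
  | bcb => cb

acb->cc; bc->c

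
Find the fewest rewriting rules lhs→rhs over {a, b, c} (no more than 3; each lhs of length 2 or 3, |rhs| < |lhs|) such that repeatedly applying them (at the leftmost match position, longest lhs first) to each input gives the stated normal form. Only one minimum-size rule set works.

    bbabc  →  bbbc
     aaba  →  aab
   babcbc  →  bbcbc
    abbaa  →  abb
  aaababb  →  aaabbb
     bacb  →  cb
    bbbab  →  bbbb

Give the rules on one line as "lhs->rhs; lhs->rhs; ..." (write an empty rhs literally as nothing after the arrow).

ba->b; bac->c

  | bbabc => bbbc
  | aaba => aab
  | babcbc => bbcbc
  | abbaa => abba => abb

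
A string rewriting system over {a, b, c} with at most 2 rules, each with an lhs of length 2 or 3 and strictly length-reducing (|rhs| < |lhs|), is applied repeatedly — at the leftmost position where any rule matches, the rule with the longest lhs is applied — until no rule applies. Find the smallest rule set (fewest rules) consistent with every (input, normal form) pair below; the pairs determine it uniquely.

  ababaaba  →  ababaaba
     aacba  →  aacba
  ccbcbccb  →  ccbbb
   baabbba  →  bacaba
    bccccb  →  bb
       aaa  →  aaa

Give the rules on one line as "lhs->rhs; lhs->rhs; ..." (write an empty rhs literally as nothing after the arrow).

  | ababaaba
  | aacba
  | ccbcbccb => ccbbccb => ccbbcb => ccbbb
  | baabbba => bacaba

abb->ca; bc->b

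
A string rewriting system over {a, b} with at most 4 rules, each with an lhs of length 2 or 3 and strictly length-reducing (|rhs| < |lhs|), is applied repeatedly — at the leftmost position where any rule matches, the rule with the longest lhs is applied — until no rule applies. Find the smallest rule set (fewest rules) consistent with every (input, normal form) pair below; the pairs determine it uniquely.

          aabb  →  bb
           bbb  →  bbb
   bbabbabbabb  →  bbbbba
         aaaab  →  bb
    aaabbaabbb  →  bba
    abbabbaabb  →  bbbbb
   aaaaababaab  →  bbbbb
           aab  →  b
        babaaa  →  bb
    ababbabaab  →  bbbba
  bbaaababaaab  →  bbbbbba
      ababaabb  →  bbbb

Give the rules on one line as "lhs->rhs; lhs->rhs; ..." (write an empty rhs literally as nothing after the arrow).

aa->; aaa->ba; ab->a; aba->b

  | aabb => bb
  | bbb
  | bbabbabbabb => bbababbabb => bbbbbabb => bbbbbab => bbbbba
  | aaaab => baab => bb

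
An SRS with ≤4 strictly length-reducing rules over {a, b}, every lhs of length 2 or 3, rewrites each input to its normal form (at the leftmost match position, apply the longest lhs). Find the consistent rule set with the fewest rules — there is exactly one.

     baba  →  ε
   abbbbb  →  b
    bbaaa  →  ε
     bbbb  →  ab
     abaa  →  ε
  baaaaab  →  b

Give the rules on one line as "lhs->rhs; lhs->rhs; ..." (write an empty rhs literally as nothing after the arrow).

  | baba => ba => ε
  | abbbbb => aabb => bb => b
  | bbaaa => baaa => aa => ε
  | bbbb => ab

aa->; ba->; bb->b; bbb->a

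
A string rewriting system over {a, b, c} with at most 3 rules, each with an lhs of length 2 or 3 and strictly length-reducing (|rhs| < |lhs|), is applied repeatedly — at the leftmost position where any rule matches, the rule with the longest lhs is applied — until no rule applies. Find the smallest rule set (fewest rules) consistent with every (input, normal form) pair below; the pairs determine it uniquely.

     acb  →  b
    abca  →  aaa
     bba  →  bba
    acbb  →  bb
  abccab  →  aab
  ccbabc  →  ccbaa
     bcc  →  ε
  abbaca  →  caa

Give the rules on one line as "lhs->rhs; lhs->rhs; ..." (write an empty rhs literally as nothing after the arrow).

  | acb => b
  | abca => aaa
  | bba
  | acbb => bb

abb->ca; ac->; bc->a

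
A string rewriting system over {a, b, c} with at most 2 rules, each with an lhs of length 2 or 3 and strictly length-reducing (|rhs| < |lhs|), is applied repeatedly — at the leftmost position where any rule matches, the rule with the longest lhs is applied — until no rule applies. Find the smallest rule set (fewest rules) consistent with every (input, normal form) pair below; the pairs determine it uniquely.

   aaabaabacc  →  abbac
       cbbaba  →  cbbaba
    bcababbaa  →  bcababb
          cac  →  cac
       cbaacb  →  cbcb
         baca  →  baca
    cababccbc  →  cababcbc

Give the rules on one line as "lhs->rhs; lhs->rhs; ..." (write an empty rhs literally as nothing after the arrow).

aa->; cc->c

  | aaabaabacc => abaabacc => abbacc => abbac
  | cbbaba
  | bcababbaa => bcababb
  | cac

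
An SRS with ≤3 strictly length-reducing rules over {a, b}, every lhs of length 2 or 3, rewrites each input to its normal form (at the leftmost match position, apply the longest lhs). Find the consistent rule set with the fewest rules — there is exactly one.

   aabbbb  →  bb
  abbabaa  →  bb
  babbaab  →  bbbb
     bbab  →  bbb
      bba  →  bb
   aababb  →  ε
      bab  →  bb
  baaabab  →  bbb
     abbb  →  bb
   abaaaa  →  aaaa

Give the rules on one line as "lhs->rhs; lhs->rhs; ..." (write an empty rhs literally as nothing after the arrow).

ab->; ba->b

  | aabbbb => abbb => bb
  | abbabaa => babaa => bbaa => bba => bb
  | babbaab => bbbaab => bbbab => bbbb
  | bbab => bbb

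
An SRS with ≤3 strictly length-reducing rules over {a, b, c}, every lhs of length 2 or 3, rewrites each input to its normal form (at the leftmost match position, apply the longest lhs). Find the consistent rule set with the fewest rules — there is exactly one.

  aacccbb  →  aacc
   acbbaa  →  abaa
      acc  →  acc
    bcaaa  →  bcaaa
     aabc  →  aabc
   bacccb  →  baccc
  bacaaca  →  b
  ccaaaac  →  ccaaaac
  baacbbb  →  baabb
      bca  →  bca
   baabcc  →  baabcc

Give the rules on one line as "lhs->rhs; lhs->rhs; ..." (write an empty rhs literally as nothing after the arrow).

aca->; cb->c; cbb->b

  | aacccbb => aaccb => aacc
  | acbbaa => abaa
  | acc
  | bcaaa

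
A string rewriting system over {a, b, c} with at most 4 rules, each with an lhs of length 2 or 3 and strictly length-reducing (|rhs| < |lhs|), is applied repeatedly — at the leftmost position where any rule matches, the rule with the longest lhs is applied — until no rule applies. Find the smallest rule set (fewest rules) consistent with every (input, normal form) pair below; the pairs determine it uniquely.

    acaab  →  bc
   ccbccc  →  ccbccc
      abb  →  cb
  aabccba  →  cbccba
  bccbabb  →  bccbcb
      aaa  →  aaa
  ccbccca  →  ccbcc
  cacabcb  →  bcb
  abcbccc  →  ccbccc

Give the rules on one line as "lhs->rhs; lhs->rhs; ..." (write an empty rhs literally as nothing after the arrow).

aab->cb; ab->c; aca->b; ca->

  | acaab => bab => bc
  | ccbccc
  | abb => cb
  | aabccba => cbccba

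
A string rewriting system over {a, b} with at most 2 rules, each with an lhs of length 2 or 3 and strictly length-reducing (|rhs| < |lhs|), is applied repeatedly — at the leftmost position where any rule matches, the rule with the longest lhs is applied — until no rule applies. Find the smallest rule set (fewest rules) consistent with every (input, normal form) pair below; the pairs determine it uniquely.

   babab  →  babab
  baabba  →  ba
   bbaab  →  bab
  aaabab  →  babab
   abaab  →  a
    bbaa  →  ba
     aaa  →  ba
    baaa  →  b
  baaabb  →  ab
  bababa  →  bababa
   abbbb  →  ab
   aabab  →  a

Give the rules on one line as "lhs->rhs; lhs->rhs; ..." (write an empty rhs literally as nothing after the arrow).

aa->b; bb->a

  | babab
  | baabba => bbbba => abba => aaa => ba
  | bbaab => aaab => bab
  | aaabab => babab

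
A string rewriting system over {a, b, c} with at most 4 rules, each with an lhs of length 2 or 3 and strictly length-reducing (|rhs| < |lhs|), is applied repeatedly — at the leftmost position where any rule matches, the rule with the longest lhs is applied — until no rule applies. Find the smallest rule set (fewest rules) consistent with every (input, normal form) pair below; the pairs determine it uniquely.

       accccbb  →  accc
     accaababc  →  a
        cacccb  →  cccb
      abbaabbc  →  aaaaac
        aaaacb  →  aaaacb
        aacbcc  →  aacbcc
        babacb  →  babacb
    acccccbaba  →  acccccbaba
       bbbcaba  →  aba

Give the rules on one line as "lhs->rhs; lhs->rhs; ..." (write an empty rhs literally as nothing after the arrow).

abc->ca; bb->a; ca->

  | accccbb => acccca => accc
  | accaababc => acababc => ababc => abca => caa => a
  | cacccb => cccb
  | abbaabbc => aaaabbc => aaaaac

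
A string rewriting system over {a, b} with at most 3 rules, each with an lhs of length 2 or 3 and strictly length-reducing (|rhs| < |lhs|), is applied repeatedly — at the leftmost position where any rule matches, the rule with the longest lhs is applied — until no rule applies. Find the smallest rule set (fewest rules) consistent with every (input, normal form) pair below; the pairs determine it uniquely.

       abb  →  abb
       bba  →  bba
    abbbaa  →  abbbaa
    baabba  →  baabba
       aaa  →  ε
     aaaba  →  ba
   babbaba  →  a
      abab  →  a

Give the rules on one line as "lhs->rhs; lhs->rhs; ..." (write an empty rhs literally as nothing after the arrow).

aaa->; bab->

  | abb
  | bba
  | abbbaa
  | baabba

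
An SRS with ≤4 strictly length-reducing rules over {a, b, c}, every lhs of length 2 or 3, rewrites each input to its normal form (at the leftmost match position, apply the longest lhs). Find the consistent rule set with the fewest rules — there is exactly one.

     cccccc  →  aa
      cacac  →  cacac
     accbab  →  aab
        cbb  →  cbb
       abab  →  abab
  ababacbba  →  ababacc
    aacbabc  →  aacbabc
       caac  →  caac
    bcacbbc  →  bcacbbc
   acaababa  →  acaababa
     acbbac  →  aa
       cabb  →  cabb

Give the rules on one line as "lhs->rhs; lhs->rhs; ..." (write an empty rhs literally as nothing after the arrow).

bba->c; ccb->; ccc->a

  | cccccc => accc => aa
  | cacac
  | accbab => aab
  | cbb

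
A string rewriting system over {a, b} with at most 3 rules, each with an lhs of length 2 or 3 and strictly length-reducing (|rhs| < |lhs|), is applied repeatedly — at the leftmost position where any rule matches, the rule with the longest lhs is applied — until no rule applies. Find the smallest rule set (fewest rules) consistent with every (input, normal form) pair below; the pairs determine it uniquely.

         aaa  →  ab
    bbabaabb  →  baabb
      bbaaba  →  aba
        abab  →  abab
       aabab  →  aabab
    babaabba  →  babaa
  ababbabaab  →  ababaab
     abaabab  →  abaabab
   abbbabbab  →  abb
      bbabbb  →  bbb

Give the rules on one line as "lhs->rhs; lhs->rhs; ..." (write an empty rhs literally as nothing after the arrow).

  | aaa => ab
  | bbabaabb => baabb
  | bbaaba => aba
  | abab

aaa->ab; bba->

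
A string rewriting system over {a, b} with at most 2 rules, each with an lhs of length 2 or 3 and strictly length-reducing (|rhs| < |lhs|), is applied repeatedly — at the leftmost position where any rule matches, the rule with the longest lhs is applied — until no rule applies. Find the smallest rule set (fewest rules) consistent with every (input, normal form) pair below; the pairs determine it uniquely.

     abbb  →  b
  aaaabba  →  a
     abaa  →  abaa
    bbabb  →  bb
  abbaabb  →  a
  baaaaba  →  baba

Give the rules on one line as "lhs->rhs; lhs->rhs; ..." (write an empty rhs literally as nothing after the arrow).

aaa->; abb->

  | abbb => b
  | aaaabba => abba => a
  | abaa
  | bbabb => bb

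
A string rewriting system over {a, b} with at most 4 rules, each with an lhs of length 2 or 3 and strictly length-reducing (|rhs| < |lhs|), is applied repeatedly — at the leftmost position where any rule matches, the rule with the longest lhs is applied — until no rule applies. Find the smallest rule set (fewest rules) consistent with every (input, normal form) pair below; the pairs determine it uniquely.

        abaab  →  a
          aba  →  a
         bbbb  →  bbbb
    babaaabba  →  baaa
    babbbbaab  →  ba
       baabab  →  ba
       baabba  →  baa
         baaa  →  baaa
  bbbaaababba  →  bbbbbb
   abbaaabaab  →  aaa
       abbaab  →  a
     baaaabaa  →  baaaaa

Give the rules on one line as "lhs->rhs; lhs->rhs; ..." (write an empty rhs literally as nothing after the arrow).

ab->; abb->ab; bba->bb

  | abaab => aab => a
  | aba => a
  | bbbb
  | babaaabba => baaabba => baaaba => baaa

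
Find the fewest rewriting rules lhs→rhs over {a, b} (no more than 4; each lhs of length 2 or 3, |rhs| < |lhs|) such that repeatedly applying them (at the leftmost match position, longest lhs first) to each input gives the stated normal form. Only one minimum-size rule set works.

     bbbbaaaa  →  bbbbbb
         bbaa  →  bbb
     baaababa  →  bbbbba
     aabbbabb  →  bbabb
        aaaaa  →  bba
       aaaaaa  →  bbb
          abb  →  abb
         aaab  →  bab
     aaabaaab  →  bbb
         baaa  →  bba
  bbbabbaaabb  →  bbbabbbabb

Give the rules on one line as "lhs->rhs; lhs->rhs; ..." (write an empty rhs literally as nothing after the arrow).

aa->b; aab->; aba->bb

  | bbbbaaaa => bbbbbaa => bbbbbb
  | bbaa => bbb
  | baaababa => bbababa => bbbbba
  | aabbbabb => bbabb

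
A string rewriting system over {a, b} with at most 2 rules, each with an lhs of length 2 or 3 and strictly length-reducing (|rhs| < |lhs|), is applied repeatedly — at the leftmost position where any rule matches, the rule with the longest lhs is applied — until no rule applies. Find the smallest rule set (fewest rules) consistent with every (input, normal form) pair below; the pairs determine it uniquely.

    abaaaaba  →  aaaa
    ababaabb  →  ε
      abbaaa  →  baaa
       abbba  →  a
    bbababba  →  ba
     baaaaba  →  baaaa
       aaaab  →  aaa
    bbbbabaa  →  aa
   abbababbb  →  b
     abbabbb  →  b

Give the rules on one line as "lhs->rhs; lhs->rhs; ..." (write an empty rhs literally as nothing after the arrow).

ab->; bb->

  | abaaaaba => aaaaba => aaaa
  | ababaabb => abaabb => aabb => ab => ε
  | abbaaa => baaa
  | abbba => bba => a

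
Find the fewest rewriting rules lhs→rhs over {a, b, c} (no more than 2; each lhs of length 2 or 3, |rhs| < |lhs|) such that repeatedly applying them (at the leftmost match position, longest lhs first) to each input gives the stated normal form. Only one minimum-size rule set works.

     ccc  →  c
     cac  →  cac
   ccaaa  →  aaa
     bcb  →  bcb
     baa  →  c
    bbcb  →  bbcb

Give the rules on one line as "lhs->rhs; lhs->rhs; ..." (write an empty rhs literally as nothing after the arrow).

  | ccc => c
  | cac
  | ccaaa => aaa
  | bcb

baa->c; cc->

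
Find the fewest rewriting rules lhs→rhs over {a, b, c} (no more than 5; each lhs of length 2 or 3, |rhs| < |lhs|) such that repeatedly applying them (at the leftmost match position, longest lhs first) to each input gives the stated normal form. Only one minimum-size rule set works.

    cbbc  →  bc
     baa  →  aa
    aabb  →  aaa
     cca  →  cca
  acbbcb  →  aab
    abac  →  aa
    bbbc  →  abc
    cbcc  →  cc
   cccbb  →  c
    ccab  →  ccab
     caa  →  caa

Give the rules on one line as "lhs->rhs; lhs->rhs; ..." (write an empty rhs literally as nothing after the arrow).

ac->a; ba->a; bb->a; cb->

  | cbbc => bc
  | baa => aa
  | aabb => aaa
  | cca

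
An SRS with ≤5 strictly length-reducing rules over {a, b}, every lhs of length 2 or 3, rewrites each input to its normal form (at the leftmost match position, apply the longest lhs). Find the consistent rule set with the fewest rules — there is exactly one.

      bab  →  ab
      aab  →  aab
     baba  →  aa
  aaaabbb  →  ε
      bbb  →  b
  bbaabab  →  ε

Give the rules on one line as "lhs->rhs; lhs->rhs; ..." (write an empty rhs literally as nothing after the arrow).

aaa->b; abb->b; ba->a; bb->

  | bab => ab
  | aab
  | baba => aba => aa
  | aaaabbb => babbb => abbb => bb => ε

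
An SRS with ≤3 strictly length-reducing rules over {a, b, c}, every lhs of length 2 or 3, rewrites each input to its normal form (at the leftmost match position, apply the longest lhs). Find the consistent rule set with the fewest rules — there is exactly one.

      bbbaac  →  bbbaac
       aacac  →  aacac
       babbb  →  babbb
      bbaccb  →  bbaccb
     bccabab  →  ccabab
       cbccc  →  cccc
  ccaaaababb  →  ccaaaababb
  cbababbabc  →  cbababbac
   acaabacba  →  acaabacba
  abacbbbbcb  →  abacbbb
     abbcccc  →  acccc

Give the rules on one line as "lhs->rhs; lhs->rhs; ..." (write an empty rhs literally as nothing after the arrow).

  | bbbaac
  | aacac
  | babbb
  | bbaccb

bc->c; bcb->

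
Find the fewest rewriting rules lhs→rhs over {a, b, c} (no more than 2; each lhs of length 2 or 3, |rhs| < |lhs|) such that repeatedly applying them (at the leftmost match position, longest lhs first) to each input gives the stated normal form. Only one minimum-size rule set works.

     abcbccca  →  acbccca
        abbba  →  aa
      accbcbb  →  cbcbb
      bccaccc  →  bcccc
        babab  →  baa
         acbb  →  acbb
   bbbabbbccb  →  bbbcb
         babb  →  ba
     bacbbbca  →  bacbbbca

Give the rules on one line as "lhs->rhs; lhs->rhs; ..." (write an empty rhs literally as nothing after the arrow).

  | abcbccca => acbccca
  | abbba => abba => aba => aa
  | accbcbb => cbcbb
  | bccaccc => bcccc

ab->a; acc->c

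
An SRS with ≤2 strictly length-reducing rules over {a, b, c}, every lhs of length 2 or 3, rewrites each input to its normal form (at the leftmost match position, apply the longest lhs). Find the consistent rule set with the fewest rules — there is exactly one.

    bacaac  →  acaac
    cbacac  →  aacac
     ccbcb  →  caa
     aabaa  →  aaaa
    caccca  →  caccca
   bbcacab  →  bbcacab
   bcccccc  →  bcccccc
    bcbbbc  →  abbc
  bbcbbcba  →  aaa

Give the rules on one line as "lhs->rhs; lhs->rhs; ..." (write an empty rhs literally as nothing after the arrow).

  | bacaac => acaac
  | cbacac => aacac
  | ccbcb => cacb => caa
  | aabaa => aaaa

ba->a; cb->a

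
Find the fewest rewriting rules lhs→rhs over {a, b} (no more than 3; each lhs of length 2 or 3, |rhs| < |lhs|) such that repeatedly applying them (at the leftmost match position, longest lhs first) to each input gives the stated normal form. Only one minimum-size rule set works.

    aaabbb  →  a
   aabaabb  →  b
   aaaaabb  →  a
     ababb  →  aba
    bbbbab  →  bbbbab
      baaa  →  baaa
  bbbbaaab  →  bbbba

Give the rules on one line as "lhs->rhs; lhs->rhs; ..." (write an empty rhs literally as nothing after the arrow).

aab->; abb->a

  | aaabbb => abb => a
  | aabaabb => aabb => b
  | aaaaabb => aaab => a
  | ababb => aba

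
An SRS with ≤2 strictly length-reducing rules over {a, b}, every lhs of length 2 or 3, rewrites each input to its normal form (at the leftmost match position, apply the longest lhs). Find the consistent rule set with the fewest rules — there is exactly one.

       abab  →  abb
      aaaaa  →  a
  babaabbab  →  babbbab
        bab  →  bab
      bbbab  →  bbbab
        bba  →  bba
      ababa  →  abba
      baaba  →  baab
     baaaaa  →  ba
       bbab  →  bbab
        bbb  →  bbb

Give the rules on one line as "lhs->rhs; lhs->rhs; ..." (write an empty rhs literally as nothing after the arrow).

  | abab => abb
  | aaaaa => aaa => a
  | babaabbab => bababbab => babbbab
  | bab

aaa->a; aba->ab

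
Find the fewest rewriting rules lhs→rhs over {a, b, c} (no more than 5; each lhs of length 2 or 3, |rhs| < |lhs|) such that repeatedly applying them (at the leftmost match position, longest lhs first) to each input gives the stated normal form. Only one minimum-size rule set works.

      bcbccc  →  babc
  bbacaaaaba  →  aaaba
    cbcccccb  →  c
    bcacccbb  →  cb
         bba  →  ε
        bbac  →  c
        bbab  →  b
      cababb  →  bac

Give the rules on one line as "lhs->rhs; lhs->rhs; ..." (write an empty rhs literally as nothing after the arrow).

bb->c; bcb->ba; ca->; cc->b

  | bcbccc => baccc => babc
  | bbacaaaaba => cacaaaaba => caaaaba => aaaba
  | cbcccccb => cbbcccb => cccccb => bcccb => bbcb => ccb => bb => c
  | bcacccbb => bcccbb => bbcbb => ccbb => bbb => cb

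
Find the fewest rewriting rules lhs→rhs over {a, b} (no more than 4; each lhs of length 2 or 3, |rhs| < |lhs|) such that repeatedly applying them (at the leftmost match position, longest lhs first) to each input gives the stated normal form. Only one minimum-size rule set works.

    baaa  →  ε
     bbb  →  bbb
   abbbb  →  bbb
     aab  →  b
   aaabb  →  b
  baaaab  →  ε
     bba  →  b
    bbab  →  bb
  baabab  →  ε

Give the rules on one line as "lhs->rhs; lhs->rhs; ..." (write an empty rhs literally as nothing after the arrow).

  | baaa => aa => ε
  | bbb
  | abbbb => bbb
  | aab => b

aa->; ab->; ba->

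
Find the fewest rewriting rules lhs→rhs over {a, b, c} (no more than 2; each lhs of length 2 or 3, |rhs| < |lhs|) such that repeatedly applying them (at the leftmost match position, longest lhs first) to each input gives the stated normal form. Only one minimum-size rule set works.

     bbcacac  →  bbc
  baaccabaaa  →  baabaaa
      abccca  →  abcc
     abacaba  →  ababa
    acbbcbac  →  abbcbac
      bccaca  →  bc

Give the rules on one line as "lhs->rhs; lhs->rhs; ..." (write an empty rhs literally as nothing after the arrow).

  | bbcacac => bbcac => bbc
  | baaccabaaa => baacbaaa => baabaaa
  | abccca => abcc
  | abacaba => ababa

acb->ab; ca->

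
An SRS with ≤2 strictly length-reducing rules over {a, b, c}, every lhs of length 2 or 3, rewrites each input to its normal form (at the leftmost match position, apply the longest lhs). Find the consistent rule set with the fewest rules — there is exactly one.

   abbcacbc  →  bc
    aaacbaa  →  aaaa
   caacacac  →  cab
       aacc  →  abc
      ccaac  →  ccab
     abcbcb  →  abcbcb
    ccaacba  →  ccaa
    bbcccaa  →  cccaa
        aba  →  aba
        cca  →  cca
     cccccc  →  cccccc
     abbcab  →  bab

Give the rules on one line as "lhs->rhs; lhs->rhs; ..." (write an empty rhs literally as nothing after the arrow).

  | abbcacbc => acacbc => bacbc => bbbc => bc
  | aaacbaa => aabbaa => aaaa
  | caacacac => cabacac => cabbac => caac => cab
  | aacc => abc

ac->b; bb->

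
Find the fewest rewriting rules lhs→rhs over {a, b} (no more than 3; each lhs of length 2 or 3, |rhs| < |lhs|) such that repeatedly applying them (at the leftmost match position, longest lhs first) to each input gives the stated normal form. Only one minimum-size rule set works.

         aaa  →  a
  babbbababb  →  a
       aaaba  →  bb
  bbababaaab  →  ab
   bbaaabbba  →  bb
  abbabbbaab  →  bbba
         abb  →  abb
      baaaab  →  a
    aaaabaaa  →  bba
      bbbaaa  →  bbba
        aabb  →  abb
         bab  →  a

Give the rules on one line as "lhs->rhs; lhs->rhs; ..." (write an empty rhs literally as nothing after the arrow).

  | aaa => aa => a
  | babbbababb => abbababb => abaabb => bbabb => bab => a
  | aaaba => aaba => aba => bb
  | bbababaaab => baabaaab => babaaab => aaaab => aaab => aab => ab

aa->a; aba->bb; bab->a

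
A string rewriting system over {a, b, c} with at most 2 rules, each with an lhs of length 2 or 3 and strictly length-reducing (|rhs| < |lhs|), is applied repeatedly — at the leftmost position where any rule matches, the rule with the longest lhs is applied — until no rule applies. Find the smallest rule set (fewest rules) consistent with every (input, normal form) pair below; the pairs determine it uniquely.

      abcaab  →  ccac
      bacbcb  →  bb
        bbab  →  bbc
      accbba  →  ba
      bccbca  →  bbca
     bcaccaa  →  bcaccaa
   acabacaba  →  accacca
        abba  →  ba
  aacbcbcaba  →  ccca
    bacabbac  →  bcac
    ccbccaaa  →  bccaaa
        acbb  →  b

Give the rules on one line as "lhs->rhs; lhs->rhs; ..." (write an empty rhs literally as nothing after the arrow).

ab->c; cb->b

  | abcaab => ccaab => ccac
  | bacbcb => babcb => bccb => bcb => bb
  | bbab => bbc
  | accbba => acbba => abba => cba => ba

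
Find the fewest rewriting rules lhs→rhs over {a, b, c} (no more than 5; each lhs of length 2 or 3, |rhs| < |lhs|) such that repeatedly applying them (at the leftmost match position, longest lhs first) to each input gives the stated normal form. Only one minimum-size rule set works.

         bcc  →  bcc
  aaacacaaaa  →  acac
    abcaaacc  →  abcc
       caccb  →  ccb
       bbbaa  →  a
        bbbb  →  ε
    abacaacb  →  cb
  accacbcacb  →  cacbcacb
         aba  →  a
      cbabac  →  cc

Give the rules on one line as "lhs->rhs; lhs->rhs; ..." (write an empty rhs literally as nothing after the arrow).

  | bcc
  | aaacacaaaa => acacaaaa => acacaa => acac
  | abcaaacc => abcacc => abcc
  | caccb => ccb

aa->; acc->c; ba->; bb->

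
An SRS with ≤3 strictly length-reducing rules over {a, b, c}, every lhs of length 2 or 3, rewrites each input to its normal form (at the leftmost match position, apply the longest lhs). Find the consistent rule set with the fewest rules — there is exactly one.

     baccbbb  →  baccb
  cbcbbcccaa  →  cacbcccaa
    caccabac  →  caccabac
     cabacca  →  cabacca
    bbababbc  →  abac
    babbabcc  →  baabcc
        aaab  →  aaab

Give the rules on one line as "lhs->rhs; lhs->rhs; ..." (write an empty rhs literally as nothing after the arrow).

bb->; bcb->ac

  | baccbbb => baccb
  | cbcbbcccaa => cacbcccaa
  | caccabac
  | cabacca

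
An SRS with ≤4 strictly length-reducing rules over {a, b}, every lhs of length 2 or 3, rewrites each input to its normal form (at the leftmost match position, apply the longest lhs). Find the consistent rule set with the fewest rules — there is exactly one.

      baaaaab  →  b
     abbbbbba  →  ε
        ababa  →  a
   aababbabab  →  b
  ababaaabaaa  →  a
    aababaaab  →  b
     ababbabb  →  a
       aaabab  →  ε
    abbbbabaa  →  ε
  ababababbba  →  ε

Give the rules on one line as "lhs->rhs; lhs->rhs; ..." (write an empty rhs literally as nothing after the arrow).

  | baaaaab => baaab => bab => b
  | abbbbbba => bbbbba => abbba => bba => aa => ε
  | ababa => aba => a
  | aababbabab => babbabab => bbabab => aabab => bab => b

aa->; ab->; bb->a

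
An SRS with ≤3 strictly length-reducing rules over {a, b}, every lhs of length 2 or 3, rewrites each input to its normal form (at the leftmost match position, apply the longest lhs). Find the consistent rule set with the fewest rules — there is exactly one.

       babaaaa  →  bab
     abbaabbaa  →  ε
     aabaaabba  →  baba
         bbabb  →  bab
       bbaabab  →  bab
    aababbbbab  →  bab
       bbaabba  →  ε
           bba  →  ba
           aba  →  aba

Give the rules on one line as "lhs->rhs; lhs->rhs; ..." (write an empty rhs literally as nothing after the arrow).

  | babaaaa => babaa => bab
  | abbaabbaa => abaabbaa => abbbaa => aaaa => aa => ε
  | aabaaabba => baaabba => babba => baba
  | bbabb => babb => bab

aa->; bb->b; bbb->a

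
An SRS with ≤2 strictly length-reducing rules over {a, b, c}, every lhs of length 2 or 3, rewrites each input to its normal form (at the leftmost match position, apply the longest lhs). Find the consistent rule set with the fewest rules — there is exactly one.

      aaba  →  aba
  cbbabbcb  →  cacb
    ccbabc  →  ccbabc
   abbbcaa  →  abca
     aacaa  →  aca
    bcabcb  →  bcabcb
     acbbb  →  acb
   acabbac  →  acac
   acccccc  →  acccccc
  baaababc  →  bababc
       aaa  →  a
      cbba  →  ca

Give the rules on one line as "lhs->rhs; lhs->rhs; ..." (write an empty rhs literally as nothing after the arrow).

  | aaba => aba
  | cbbabbcb => cabbcb => cacb
  | ccbabc
  | abbbcaa => abcaa => abca

aa->a; bb->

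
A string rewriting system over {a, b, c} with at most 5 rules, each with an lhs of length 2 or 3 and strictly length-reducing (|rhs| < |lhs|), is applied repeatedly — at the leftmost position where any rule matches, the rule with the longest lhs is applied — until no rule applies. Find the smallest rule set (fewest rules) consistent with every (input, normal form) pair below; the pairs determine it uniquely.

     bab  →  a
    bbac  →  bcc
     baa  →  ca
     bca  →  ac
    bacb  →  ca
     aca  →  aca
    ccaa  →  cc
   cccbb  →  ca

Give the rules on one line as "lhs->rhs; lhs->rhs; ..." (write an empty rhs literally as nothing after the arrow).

ba->c; bca->ac; cb->a; cca->cc

  | bab => cb => a
  | bbac => bcc
  | baa => ca
  | bca => ac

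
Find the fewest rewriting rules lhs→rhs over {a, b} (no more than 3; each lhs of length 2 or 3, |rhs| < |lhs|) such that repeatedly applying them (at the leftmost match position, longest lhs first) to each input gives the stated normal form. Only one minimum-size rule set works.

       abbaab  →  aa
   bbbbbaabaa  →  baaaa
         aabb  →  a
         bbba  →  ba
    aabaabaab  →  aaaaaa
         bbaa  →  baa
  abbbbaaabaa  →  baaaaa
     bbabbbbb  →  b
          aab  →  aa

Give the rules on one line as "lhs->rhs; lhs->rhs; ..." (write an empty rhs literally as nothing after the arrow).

ab->a; abb->; bb->b

  | abbaab => aab => aa
  | bbbbbaabaa => bbbbaabaa => bbbaabaa => bbaabaa => baabaa => baaaa
  | aabb => a
  | bbba => bba => ba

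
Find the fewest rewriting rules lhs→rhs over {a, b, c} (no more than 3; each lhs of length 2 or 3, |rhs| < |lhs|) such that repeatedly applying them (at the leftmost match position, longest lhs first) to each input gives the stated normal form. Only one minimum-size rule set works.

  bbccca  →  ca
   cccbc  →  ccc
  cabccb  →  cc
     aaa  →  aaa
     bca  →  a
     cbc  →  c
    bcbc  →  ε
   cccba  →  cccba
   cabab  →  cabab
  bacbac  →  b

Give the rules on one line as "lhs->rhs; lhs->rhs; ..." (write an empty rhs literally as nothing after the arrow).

ac->b; acb->c; bc->

  | bbccca => bcca => ca
  | cccbc => ccc
  | cabccb => cacb => cc
  | aaa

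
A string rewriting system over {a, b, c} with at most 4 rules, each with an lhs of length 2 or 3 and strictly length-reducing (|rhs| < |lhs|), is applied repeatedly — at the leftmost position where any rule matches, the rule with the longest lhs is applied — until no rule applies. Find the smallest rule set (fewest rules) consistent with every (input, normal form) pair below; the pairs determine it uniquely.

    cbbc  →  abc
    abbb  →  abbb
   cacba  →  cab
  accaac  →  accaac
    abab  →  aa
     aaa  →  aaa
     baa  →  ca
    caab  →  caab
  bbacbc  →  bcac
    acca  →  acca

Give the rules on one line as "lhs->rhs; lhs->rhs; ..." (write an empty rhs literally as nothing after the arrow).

ba->c; cb->a; cba->b

  | cbbc => abc
  | abbb
  | cacba => cab
  | accaac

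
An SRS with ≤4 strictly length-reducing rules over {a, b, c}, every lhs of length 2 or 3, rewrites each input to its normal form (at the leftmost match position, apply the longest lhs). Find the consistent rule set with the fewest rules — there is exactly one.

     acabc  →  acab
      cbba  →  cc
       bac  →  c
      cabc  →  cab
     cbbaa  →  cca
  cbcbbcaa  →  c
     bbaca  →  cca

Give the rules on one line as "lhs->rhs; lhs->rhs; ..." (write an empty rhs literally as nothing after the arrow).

  | acabc => acab
  | cbba => cc
  | bac => c
  | cabc => cab

ba->; bba->c; bc->b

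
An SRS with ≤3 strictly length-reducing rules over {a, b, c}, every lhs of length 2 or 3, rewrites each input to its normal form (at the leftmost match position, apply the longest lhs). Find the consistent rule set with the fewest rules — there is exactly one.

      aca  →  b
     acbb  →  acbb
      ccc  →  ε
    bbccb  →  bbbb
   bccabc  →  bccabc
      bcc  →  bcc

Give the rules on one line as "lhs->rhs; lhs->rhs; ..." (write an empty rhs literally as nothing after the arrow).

aca->b; ccb->bb; ccc->

  | aca => b
  | acbb
  | ccc => ε
  | bbccb => bbbb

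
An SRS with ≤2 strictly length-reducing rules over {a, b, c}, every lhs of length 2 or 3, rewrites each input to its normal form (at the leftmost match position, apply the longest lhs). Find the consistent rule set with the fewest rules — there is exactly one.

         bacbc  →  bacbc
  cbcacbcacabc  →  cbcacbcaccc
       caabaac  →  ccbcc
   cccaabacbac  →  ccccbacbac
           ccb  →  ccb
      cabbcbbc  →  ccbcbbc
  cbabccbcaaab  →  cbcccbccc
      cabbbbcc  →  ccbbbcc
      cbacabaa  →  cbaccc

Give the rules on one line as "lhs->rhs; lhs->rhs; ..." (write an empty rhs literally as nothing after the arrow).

aa->c; ab->c

  | bacbc
  | cbcacbcacabc => cbcacbcaccc
  | caabaac => ccbaac => ccbcc
  | cccaabacbac => ccccbacbac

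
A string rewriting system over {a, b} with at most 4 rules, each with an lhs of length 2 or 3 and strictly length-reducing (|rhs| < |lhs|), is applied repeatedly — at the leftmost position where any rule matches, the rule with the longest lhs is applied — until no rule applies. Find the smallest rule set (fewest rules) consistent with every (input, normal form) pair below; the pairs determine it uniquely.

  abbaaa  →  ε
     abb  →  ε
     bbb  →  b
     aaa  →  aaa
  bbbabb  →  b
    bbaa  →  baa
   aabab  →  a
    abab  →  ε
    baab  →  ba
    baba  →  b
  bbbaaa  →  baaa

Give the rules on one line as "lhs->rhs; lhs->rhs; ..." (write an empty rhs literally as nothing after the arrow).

ab->; aba->ab; abb->ab; bb->b

  | abbaaa => abaaa => abaa => aba => ab => ε
  | abb => ab => ε
  | bbb => bb => b
  | aaa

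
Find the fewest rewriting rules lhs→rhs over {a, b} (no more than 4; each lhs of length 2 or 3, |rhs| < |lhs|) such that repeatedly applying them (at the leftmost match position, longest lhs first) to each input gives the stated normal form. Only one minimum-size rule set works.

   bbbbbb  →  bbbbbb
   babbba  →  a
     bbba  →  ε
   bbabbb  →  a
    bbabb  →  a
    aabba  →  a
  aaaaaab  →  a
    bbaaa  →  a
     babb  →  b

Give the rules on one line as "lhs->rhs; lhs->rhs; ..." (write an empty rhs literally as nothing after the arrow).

  | bbbbbb
  | babbba => bba => ab => a
  | bbba => bab => ε
  | bbabbb => abbbb => abbb => abb => ab => a

aa->a; ab->a; bab->; bba->ab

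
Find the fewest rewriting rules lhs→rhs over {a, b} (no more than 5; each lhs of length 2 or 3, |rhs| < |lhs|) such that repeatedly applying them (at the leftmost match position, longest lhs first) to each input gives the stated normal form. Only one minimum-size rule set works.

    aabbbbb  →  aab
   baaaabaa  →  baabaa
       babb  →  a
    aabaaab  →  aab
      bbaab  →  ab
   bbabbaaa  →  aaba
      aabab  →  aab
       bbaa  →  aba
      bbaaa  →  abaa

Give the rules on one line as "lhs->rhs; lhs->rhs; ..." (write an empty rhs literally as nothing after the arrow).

aaa->a; bab->b; bb->a; bba->ab

  | aabbbbb => aaabbb => abbb => aab
  | baaaabaa => baabaa
  | babb => bb => a
  | aabaaab => aabab => aab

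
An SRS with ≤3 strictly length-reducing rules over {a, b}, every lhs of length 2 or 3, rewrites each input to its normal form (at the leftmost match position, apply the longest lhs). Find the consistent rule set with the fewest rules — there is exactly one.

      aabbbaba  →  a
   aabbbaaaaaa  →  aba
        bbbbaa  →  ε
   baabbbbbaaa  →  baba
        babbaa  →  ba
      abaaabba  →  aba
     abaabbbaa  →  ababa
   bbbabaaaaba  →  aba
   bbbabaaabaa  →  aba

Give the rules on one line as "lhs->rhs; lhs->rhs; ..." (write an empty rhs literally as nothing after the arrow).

aa->a; bba->

  | aabbbaba => abbbaba => abba => a
  | aabbbaaaaaa => abbbaaaaaa => abaaaaa => abaaaa => abaaa => abaa => aba
  | bbbbaa => bba => ε
  | baabbbbbaaa => babbbbbaaa => babbbaa => baba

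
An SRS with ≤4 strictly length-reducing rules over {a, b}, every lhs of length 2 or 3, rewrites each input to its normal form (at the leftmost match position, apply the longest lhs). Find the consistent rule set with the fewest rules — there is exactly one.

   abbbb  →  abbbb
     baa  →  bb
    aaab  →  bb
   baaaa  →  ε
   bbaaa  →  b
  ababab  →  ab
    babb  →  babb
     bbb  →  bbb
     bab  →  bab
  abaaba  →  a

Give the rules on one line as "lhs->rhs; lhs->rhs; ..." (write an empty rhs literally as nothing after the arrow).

aa->b; aaa->b; aba->ab; bba->

  | abbbb
  | baa => bb
  | aaab => bb
  | baaaa => bba => ε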